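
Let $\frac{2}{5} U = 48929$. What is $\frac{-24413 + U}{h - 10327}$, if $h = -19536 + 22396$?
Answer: $- \frac{65273}{4978} \approx -13.112$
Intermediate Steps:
$U = \frac{244645}{2}$ ($U = \frac{5}{2} \cdot 48929 = \frac{244645}{2} \approx 1.2232 \cdot 10^{5}$)
$h = 2860$
$\frac{-24413 + U}{h - 10327} = \frac{-24413 + \frac{244645}{2}}{2860 - 10327} = \frac{195819}{2 \left(-7467\right)} = \frac{195819}{2} \left(- \frac{1}{7467}\right) = - \frac{65273}{4978}$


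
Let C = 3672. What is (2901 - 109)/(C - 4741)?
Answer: -2792/1069 ≈ -2.6118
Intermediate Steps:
(2901 - 109)/(C - 4741) = (2901 - 109)/(3672 - 4741) = 2792/(-1069) = 2792*(-1/1069) = -2792/1069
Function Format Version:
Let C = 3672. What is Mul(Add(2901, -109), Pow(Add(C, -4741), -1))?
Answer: Rational(-2792, 1069) ≈ -2.6118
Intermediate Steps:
Mul(Add(2901, -109), Pow(Add(C, -4741), -1)) = Mul(Add(2901, -109), Pow(Add(3672, -4741), -1)) = Mul(2792, Pow(-1069, -1)) = Mul(2792, Rational(-1, 1069)) = Rational(-2792, 1069)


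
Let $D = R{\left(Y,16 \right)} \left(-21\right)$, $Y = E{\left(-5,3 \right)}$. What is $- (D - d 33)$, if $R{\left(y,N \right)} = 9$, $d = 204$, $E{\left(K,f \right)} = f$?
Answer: $6921$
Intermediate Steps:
$Y = 3$
$D = -189$ ($D = 9 \left(-21\right) = -189$)
$- (D - d 33) = - (-189 - 204 \cdot 33) = - (-189 - 6732) = \left(-1\right) \left(-6921\right) = 6921$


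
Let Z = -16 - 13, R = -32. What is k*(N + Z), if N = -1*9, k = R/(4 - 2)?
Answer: 608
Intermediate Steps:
k = -16 (k = -32/(4 - 2) = -32/2 = (½)*(-32) = -16)
Z = -29
N = -9
k*(N + Z) = -16*(-9 - 29) = -16*(-38) = 608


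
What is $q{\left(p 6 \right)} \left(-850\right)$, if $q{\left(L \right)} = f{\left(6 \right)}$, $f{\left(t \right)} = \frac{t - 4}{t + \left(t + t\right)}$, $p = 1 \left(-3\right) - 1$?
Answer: $- \frac{850}{9} \approx -94.444$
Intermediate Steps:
$p = -4$ ($p = -3 - 1 = -4$)
$f{\left(t \right)} = \frac{-4 + t}{3 t}$ ($f{\left(t \right)} = \frac{-4 + t}{t + 2 t} = \frac{-4 + t}{3 t}$)
$q{\left(L \right)} = \frac{1}{9}$ ($q{\left(L \right)} = \frac{-4 + 6}{3 \cdot 6} = \frac{1}{3} \cdot \frac{1}{6} \cdot 2 = \frac{1}{9}$)
$q{\left(p 6 \right)} \left(-850\right) = \frac{1}{9} \left(-850\right) = - \frac{850}{9}$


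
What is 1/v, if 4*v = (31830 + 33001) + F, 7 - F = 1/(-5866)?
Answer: 23464/380339709 ≈ 6.1692e-5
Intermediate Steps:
F = 41063/5866 (F = 7 - 1/(-5866) = 7 - 1*(-1/5866) = 7 + 1/5866 = 41063/5866 ≈ 7.0002)
v = 380339709/23464 (v = ((31830 + 33001) + 41063/5866)/4 = (64831 + 41063/5866)/4 = (¼)*(380339709/5866) = 380339709/23464 ≈ 16210.)
1/v = 1/(380339709/23464) = 23464/380339709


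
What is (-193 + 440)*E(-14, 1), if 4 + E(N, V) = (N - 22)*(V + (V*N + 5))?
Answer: 70148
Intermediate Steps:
E(N, V) = -4 + (-22 + N)*(5 + V + N*V) (E(N, V) = -4 + (N - 22)*(V + (V*N + 5)) = -4 + (-22 + N)*(V + (N*V + 5)) = -4 + (-22 + N)*(V + (5 + N*V)) = -4 + (-22 + N)*(5 + V + N*V))
(-193 + 440)*E(-14, 1) = (-193 + 440)*(-114 - 22*1 + 5*(-14) + 1*(-14)² - 21*(-14)*1) = 247*(-114 - 22 - 70 + 1*196 + 294) = 247*(-114 - 22 - 70 + 196 + 294) = 247*284 = 70148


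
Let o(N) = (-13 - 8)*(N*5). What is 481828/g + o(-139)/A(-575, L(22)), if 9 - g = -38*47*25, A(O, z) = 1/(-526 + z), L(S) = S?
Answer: -328505763092/44659 ≈ -7.3559e+6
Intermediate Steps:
g = 44659 (g = 9 - (-38*47)*25 = 9 - (-1786)*25 = 9 - 1*(-44650) = 9 + 44650 = 44659)
o(N) = -105*N
481828/g + o(-139)/A(-575, L(22)) = 481828/44659 + (-105*(-139))/(1/(-526 + 22)) = 481828*(1/44659) + 14595/(1/(-504)) = 481828/44659 + 14595/(-1/504) = 481828/44659 + 14595*(-504) = 481828/44659 - 7355880 = -328505763092/44659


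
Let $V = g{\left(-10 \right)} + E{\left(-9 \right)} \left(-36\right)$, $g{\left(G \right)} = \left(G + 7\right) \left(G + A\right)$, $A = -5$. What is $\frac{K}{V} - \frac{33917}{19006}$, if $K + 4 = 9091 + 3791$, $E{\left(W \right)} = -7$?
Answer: $\frac{18052763}{434214} \approx 41.576$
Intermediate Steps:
$K = 12878$ ($K = -4 + \left(9091 + 3791\right) = -4 + 12882 = 12878$)
$g{\left(G \right)} = \left(-5 + G\right) \left(7 + G\right)$ ($g{\left(G \right)} = \left(G + 7\right) \left(G - 5\right) = \left(7 + G\right) \left(-5 + G\right) = \left(-5 + G\right) \left(7 + G\right)$)
$V = 297$ ($V = \left(-35 + \left(-10\right)^{2} + 2 \left(-10\right)\right) - -252 = \left(-35 + 100 - 20\right) + 252 = 45 + 252 = 297$)
$\frac{K}{V} - \frac{33917}{19006} = \frac{12878}{297} - \frac{33917}{19006} = 12878 \cdot \frac{1}{297} - \frac{2609}{1462} = \frac{12878}{297} - \frac{2609}{1462} = \frac{18052763}{434214}$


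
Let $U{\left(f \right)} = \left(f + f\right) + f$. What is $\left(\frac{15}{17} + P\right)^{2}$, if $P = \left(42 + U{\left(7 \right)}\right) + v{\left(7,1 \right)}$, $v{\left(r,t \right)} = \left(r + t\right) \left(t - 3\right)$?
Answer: $\frac{662596}{289} \approx 2292.7$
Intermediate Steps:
$v{\left(r,t \right)} = \left(-3 + t\right) \left(r + t\right)$ ($v{\left(r,t \right)} = \left(r + t\right) \left(-3 + t\right) = \left(-3 + t\right) \left(r + t\right)$)
$U{\left(f \right)} = 3 f$ ($U{\left(f \right)} = 2 f + f = 3 f$)
$P = 47$ ($P = \left(42 + 3 \cdot 7\right) + \left(1^{2} - 21 - 3 + 7 \cdot 1\right) = \left(42 + 21\right) + \left(1 - 21 - 3 + 7\right) = 63 - 16 = 47$)
$\left(\frac{15}{17} + P\right)^{2} = \left(\frac{15}{17} + 47\right)^{2} = \left(\frac{814}{17}\right)^{2} = \frac{662596}{289}$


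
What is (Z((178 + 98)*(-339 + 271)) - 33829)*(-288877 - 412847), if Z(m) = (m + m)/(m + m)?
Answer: 23737919472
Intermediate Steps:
Z(m) = 1 (Z(m) = (2*m)/((2*m)) = (2*m)*(1/(2*m)) = 1)
(Z((178 + 98)*(-339 + 271)) - 33829)*(-288877 - 412847) = (1 - 33829)*(-288877 - 412847) = -33828*(-701724) = 23737919472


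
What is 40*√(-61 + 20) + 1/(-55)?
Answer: -1/55 + 40*I*√41 ≈ -0.018182 + 256.13*I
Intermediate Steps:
40*√(-61 + 20) + 1/(-55) = 40*√(-41) - 1/55 = 40*(I*√41) - 1/55 = 40*I*√41 - 1/55 = -1/55 + 40*I*√41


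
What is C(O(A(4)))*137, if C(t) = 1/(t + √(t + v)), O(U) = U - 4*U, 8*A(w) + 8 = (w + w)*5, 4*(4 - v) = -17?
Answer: -2192/197 - 274*I*√15/591 ≈ -11.127 - 1.7956*I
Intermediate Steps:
v = 33/4 (v = 4 - ¼*(-17) = 4 + 17/4 = 33/4 ≈ 8.2500)
A(w) = -1 + 5*w/4 (A(w) = -1 + ((w + w)*5)/8 = -1 + ((2*w)*5)/8 = -1 + (10*w)/8 = -1 + 5*w/4)
O(U) = -3*U
C(t) = 1/(t + √(33/4 + t)) (C(t) = 1/(t + √(t + 33/4)) = 1/(t + √(33/4 + t)))
C(O(A(4)))*137 = (2/(√(33 + 4*(-3*(-1 + (5/4)*4))) + 2*(-3*(-1 + (5/4)*4))))*137 = (2/(√(33 + 4*(-3*(-1 + 5))) + 2*(-3*(-1 + 5))))*137 = (2/(√(33 + 4*(-3*4)) + 2*(-3*4)))*137 = (2/(√(33 + 4*(-12)) + 2*(-12)))*137 = (2/(√(33 - 48) - 24))*137 = (2/(√(-15) - 24))*137 = (2/(I*√15 - 24))*137 = (2/(-24 + I*√15))*137 = 274/(-24 + I*√15)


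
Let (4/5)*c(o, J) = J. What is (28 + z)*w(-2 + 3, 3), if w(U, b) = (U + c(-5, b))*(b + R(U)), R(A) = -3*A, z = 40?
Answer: 0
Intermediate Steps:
c(o, J) = 5*J/4
w(U, b) = (U + 5*b/4)*(b - 3*U)
(28 + z)*w(-2 + 3, 3) = (28 + 40)*(-3*(-2 + 3)² + (5/4)*3² - 11/4*(-2 + 3)*3) = 68*(-3*1² + (5/4)*9 - 11/4*1*3) = 68*(-3*1 + 45/4 - 33/4) = 68*(-3 + 45/4 - 33/4) = 68*0 = 0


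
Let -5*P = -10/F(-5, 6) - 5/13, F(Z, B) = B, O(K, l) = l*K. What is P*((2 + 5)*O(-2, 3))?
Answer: -224/13 ≈ -17.231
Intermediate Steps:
O(K, l) = K*l
P = 16/39 (P = -(-10/6 - 5/13)/5 = -(-10*⅙ - 5*1/13)/5 = -(-5/3 - 5/13)/5 = -⅕*(-80/39) = 16/39 ≈ 0.41026)
P*((2 + 5)*O(-2, 3)) = 16*((2 + 5)*(-2*3))/39 = 16*(7*(-6))/39 = (16/39)*(-42) = -224/13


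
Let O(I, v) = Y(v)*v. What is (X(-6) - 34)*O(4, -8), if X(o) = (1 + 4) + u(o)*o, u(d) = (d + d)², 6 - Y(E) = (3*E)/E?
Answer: 21432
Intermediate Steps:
Y(E) = 3 (Y(E) = 6 - 3*E/E = 6 - 1*3 = 6 - 3 = 3)
u(d) = 4*d² (u(d) = (2*d)² = 4*d²)
O(I, v) = 3*v
X(o) = 5 + 4*o³ (X(o) = (1 + 4) + (4*o²)*o = 5 + 4*o³)
(X(-6) - 34)*O(4, -8) = ((5 + 4*(-6)³) - 34)*(3*(-8)) = ((5 + 4*(-216)) - 34)*(-24) = ((5 - 864) - 34)*(-24) = (-859 - 34)*(-24) = -893*(-24) = 21432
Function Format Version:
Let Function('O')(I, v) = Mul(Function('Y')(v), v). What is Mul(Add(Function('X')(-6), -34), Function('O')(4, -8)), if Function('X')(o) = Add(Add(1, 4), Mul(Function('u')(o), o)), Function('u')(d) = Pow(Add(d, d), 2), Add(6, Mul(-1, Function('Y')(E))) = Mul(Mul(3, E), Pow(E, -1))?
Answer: 21432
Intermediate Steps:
Function('Y')(E) = 3 (Function('Y')(E) = Add(6, Mul(-1, Mul(Mul(3, E), Pow(E, -1)))) = Add(6, Mul(-1, 3)) = Add(6, -3) = 3)
Function('u')(d) = Mul(4, Pow(d, 2)) (Function('u')(d) = Pow(Mul(2, d), 2) = Mul(4, Pow(d, 2)))
Function('O')(I, v) = Mul(3, v)
Function('X')(o) = Add(5, Mul(4, Pow(o, 3))) (Function('X')(o) = Add(Add(1, 4), Mul(Mul(4, Pow(o, 2)), o)) = Add(5, Mul(4, Pow(o, 3))))
Mul(Add(Function('X')(-6), -34), Function('O')(4, -8)) = Mul(Add(Add(5, Mul(4, Pow(-6, 3))), -34), Mul(3, -8)) = Mul(Add(Add(5, Mul(4, -216)), -34), -24) = Mul(Add(Add(5, -864), -34), -24) = Mul(Add(-859, -34), -24) = Mul(-893, -24) = 21432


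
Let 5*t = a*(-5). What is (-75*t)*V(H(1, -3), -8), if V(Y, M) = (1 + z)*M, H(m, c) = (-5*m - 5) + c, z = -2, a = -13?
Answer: -7800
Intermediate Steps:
H(m, c) = -5 + c - 5*m (H(m, c) = (-5 - 5*m) + c = -5 + c - 5*m)
V(Y, M) = -M (V(Y, M) = (1 - 2)*M = -M)
t = 13 (t = (-13*(-5))/5 = (⅕)*65 = 13)
(-75*t)*V(H(1, -3), -8) = (-75*13)*(-1*(-8)) = -975*8 = -7800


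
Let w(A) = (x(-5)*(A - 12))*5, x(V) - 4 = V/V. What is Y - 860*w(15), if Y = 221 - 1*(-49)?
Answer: -64230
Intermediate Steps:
x(V) = 5 (x(V) = 4 + V/V = 4 + 1 = 5)
Y = 270 (Y = 221 + 49 = 270)
w(A) = -300 + 25*A (w(A) = (5*(A - 12))*5 = (5*(-12 + A))*5 = (-60 + 5*A)*5 = -300 + 25*A)
Y - 860*w(15) = 270 - 860*(-300 + 25*15) = 270 - 860*(-300 + 375) = 270 - 860*75 = 270 - 64500 = -64230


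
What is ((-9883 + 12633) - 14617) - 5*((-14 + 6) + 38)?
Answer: -12017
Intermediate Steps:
((-9883 + 12633) - 14617) - 5*((-14 + 6) + 38) = (2750 - 14617) - 5*(-8 + 38) = -11867 - 5*30 = -11867 - 1*150 = -11867 - 150 = -12017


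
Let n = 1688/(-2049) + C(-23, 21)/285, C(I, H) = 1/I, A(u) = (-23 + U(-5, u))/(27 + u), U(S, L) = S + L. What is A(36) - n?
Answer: 89407063/94018365 ≈ 0.95095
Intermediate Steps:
U(S, L) = L + S
A(u) = (-28 + u)/(27 + u) (A(u) = (-23 + (u - 5))/(27 + u) = (-23 + (-5 + u))/(27 + u) = (-28 + u)/(27 + u))
n = -3688963/4477065 (n = 1688/(-2049) + 1/(-23*285) = 1688*(-1/2049) - 1/23*1/285 = -1688/2049 - 1/6555 = -3688963/4477065 ≈ -0.82397)
A(36) - n = (-28 + 36)/(27 + 36) - 1*(-3688963/4477065) = 8/63 + 3688963/4477065 = 89407063/94018365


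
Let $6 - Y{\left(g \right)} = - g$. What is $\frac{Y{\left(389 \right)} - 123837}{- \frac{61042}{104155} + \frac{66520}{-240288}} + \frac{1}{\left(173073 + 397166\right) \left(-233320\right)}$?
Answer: $\frac{4670908582019270418115133}{32651305494588361160} \approx 1.4305 \cdot 10^{5}$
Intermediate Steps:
$Y{\left(g \right)} = 6 + g$ ($Y{\left(g \right)} = 6 - - g = 6 + g$)
$\frac{Y{\left(389 \right)} - 123837}{- \frac{61042}{104155} + \frac{66520}{-240288}} + \frac{1}{\left(173073 + 397166\right) \left(-233320\right)} = \frac{\left(6 + 389\right) - 123837}{- \frac{61042}{104155} + \frac{66520}{-240288}} + \frac{1}{\left(173073 + 397166\right) \left(-233320\right)} = \frac{395 - 123837}{\left(-61042\right) \frac{1}{104155} + 66520 \left(- \frac{1}{240288}\right)} + \frac{1}{570239} \left(- \frac{1}{233320}\right) = - \frac{123442}{- \frac{61042}{104155} - \frac{8315}{30036}} + \frac{1}{570239} \left(- \frac{1}{233320}\right) = - \frac{123442}{- \frac{2699506337}{3128399580}} - \frac{1}{133048163480} = \left(-123442\right) \left(- \frac{3128399580}{2699506337}\right) - \frac{1}{133048163480} = \frac{35106900086760}{245409667} - \frac{1}{133048163480} = \frac{4670908582019270418115133}{32651305494588361160}$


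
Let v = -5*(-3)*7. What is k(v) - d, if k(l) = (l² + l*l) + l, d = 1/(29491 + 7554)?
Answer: 820731974/37045 ≈ 22155.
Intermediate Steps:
d = 1/37045 ≈ 2.6994e-5
v = 105 (v = 15*7 = 105)
k(l) = l + 2*l² (k(l) = (l² + l²) + l = 2*l² + l = l + 2*l²)
k(v) - d = 105*(1 + 2*105) - 1*1/37045 = 105*(1 + 210) - 1/37045 = 105*211 - 1/37045 = 22155 - 1/37045 = 820731974/37045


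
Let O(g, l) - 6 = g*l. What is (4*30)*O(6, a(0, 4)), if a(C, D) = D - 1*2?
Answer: 2160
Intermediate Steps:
a(C, D) = -2 + D (a(C, D) = D - 2 = -2 + D)
O(g, l) = 6 + g*l
(4*30)*O(6, a(0, 4)) = (4*30)*(6 + 6*(-2 + 4)) = 120*(6 + 6*2) = 120*(6 + 12) = 120*18 = 2160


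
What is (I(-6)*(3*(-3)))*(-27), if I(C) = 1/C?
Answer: -81/2 ≈ -40.500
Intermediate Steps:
(I(-6)*(3*(-3)))*(-27) = ((3*(-3))/(-6))*(-27) = -⅙*(-9)*(-27) = (3/2)*(-27) = -81/2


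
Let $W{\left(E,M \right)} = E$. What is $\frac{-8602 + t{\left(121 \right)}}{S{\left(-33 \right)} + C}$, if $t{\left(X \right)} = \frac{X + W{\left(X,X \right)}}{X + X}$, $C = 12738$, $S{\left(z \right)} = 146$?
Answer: $- \frac{8601}{12884} \approx -0.66757$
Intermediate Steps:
$t{\left(X \right)} = 1$ ($t{\left(X \right)} = \frac{X + X}{X + X} = \frac{2 X}{2 X} = 2 X \frac{1}{2 X} = 1$)
$\frac{-8602 + t{\left(121 \right)}}{S{\left(-33 \right)} + C} = \frac{-8602 + 1}{146 + 12738} = - \frac{8601}{12884}$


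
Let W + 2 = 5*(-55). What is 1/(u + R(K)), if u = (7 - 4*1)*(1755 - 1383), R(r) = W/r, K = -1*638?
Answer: 638/712285 ≈ 0.00089571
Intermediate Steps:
W = -277 (W = -2 + 5*(-55) = -2 - 275 = -277)
K = -638
R(r) = -277/r
u = 1116 (u = (7 - 4)*372 = 3*372 = 1116)
1/(u + R(K)) = 1/(1116 - 277/(-638)) = 1/(1116 - 277*(-1/638)) = 1/(1116 + 277/638) = 1/(712285/638) = 638/712285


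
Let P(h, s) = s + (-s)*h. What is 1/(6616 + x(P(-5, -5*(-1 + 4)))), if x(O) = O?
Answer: 1/6526 ≈ 0.00015323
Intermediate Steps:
P(h, s) = s - h*s
1/(6616 + x(P(-5, -5*(-1 + 4)))) = 1/(6616 + (-5*(-1 + 4))*(1 - 1*(-5))) = 1/(6616 + (-5*3)*(1 + 5)) = 1/(6616 - 15*6) = 1/(6616 - 90) = 1/6526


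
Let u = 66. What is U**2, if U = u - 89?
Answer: 529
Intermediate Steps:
U = -23 (U = 66 - 89 = -23)
U**2 = (-23)**2 = 529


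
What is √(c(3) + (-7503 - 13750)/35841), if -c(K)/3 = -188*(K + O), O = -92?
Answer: I*√64481402925849/35841 ≈ 224.05*I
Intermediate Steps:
c(K) = -51888 + 564*K (c(K) = -(-564)*(K - 92) = -(-564)*(-92 + K) = -3*(17296 - 188*K) = -51888 + 564*K)
√(c(3) + (-7503 - 13750)/35841) = √((-51888 + 564*3) + (-7503 - 13750)/35841) = √((-51888 + 1692) - 21253*1/35841) = √(-50196 - 21253/35841) = √(-1799096089/35841) = I*√64481402925849/35841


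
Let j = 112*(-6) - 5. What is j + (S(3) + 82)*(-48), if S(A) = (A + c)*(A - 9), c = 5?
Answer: -2309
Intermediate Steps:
S(A) = (-9 + A)*(5 + A) (S(A) = (A + 5)*(A - 9) = (5 + A)*(-9 + A) = (-9 + A)*(5 + A))
j = -677 (j = -672 - 5 = -677)
j + (S(3) + 82)*(-48) = -677 + ((-45 + 3**2 - 4*3) + 82)*(-48) = -677 + ((-45 + 9 - 12) + 82)*(-48) = -677 + (-48 + 82)*(-48) = -677 + 34*(-48) = -677 - 1632 = -2309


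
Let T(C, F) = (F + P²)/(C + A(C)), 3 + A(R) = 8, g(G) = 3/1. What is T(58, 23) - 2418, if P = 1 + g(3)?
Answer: -50765/21 ≈ -2417.4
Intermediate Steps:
g(G) = 3 (g(G) = 3*1 = 3)
A(R) = 5 (A(R) = -3 + 8 = 5)
P = 4 (P = 1 + 3 = 4)
T(C, F) = (16 + F)/(5 + C) (T(C, F) = (F + 4²)/(C + 5) = (F + 16)/(5 + C) = (16 + F)/(5 + C))
T(58, 23) - 2418 = (16 + 23)/(5 + 58) - 2418 = 39/63 - 2418 = (1/63)*39 - 2418 = 13/21 - 2418 = -50765/21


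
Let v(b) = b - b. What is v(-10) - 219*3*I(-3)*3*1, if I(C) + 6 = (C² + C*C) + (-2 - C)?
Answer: -25623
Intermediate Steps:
v(b) = 0
I(C) = -8 - C + 2*C² (I(C) = -6 + ((C² + C*C) + (-2 - C)) = -6 + ((C² + C²) + (-2 - C)) = -6 + (2*C² + (-2 - C)) = -6 + (-2 - C + 2*C²) = -8 - C + 2*C²)
v(-10) - 219*3*I(-3)*3*1 = 0 - 219*3*(-8 - 1*(-3) + 2*(-3)²)*3*1 = 0 - 219*3*(-8 + 3 + 2*9)*3 = 0 - 219*3*(-8 + 3 + 18)*3 = 0 - 219*3*13*3 = 0 - 8541*3 = 0 - 219*117 = 0 - 25623 = -25623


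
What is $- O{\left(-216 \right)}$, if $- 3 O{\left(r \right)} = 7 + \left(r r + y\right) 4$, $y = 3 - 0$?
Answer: $\frac{186643}{3} \approx 62214.0$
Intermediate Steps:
$y = 3$ ($y = 3 + \left(-1 + 1\right) = 3 + 0 = 3$)
$O{\left(r \right)} = - \frac{19}{3} - \frac{4 r^{2}}{3}$ ($O{\left(r \right)} = - \frac{7 + \left(r r + 3\right) 4}{3} = - \frac{7 + \left(r^{2} + 3\right) 4}{3} = - \frac{7 + \left(3 + r^{2}\right) 4}{3} = - \frac{7 + \left(12 + 4 r^{2}\right)}{3} = - \frac{19 + 4 r^{2}}{3} = - \frac{19}{3} - \frac{4 r^{2}}{3}$)
$- O{\left(-216 \right)} = - (- \frac{19}{3} - \frac{4 \left(-216\right)^{2}}{3}) = - (- \frac{19}{3} - 62208) = \left(-1\right) \left(- \frac{186643}{3}\right) = \frac{186643}{3}$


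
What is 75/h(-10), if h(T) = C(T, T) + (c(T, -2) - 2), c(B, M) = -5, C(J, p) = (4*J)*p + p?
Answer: 75/383 ≈ 0.19582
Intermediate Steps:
C(J, p) = p + 4*J*p (C(J, p) = 4*J*p + p = p + 4*J*p)
h(T) = -7 + T*(1 + 4*T) (h(T) = T*(1 + 4*T) + (-5 - 2) = T*(1 + 4*T) - 7 = -7 + T*(1 + 4*T))
75/h(-10) = 75/(-7 - 10*(1 + 4*(-10))) = 75/(-7 - 10*(1 - 40)) = 75/(-7 - 10*(-39)) = 75/(-7 + 390) = 75/383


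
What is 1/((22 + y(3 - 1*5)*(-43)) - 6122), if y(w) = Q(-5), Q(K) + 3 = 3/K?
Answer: -5/29726 ≈ -0.00016820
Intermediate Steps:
Q(K) = -3 + 3/K
y(w) = -18/5 (y(w) = -3 + 3/(-5) = -3 + 3*(-⅕) = -3 - ⅗ = -18/5)
1/((22 + y(3 - 1*5)*(-43)) - 6122) = 1/((22 - 18/5*(-43)) - 6122) = 1/((22 + 774/5) - 6122) = 1/(884/5 - 6122) = 1/(-29726/5) = -5/29726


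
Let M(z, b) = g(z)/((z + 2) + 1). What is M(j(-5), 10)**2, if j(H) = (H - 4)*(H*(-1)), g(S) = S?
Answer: 225/196 ≈ 1.1480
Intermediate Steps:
j(H) = -H*(-4 + H) (j(H) = (-4 + H)*(-H) = -H*(-4 + H))
M(z, b) = z/(3 + z) (M(z, b) = z/((z + 2) + 1) = z/((2 + z) + 1) = z/(3 + z))
M(j(-5), 10)**2 = ((-5*(4 - 1*(-5)))/(3 - 5*(4 - 1*(-5))))**2 = ((-5*(4 + 5))/(3 - 5*(4 + 5)))**2 = ((-5*9)/(3 - 5*9))**2 = (-45/(3 - 45))**2 = (-45/(-42))**2 = (-45*(-1/42))**2 = (15/14)**2 = 225/196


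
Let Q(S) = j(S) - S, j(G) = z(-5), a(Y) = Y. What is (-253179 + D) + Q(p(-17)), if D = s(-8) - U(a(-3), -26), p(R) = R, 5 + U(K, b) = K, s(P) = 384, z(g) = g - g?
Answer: -252770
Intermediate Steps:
z(g) = 0
j(G) = 0
U(K, b) = -5 + K
Q(S) = -S (Q(S) = 0 - S = -S)
D = 392 (D = 384 - (-5 - 3) = 384 - 1*(-8) = 384 + 8 = 392)
(-253179 + D) + Q(p(-17)) = (-253179 + 392) - 1*(-17) = -252787 + 17 = -252770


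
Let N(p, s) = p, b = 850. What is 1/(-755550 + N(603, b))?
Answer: -1/754947 ≈ -1.3246e-6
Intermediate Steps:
1/(-755550 + N(603, b)) = 1/(-755550 + 603) = 1/(-754947) = -1/754947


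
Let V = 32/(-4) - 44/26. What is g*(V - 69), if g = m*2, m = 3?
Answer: -6138/13 ≈ -472.15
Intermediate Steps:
g = 6 (g = 3*2 = 6)
V = -126/13 (V = 32*(-¼) - 44*1/26 = -8 - 22/13 = -126/13 ≈ -9.6923)
g*(V - 69) = 6*(-126/13 - 69) = 6*(-1023/13) = -6138/13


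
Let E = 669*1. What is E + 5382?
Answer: 6051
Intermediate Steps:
E = 669
E + 5382 = 669 + 5382 = 6051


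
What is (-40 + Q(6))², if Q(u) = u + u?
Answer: 784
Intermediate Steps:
Q(u) = 2*u
(-40 + Q(6))² = (-40 + 2*6)² = (-40 + 12)² = (-28)² = 784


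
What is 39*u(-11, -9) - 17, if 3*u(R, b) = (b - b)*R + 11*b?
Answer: -1304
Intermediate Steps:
u(R, b) = 11*b/3 (u(R, b) = ((b - b)*R + 11*b)/3 = (0*R + 11*b)/3 = (0 + 11*b)/3 = (11*b)/3 = 11*b/3)
39*u(-11, -9) - 17 = 39*((11/3)*(-9)) - 17 = 39*(-33) - 17 = -1287 - 17 = -1304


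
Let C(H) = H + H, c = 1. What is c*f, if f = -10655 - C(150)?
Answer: -10955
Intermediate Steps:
C(H) = 2*H
f = -10955 (f = -10655 - 2*150 = -10655 - 1*300 = -10655 - 300 = -10955)
c*f = 1*(-10955) = -10955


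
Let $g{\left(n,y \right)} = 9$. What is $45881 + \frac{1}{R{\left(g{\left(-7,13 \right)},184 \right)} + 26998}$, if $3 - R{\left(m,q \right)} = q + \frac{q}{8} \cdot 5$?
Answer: $\frac{1225114463}{26702} \approx 45881.0$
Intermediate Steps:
$R{\left(m,q \right)} = 3 - \frac{13 q}{8}$ ($R{\left(m,q \right)} = 3 - \left(q + \frac{q}{8} \cdot 5\right) = 3 - \left(q + \frac{5 q}{8}\right) = 3 - \frac{13 q}{8}$)
$45881 + \frac{1}{R{\left(g{\left(-7,13 \right)},184 \right)} + 26998} = 45881 + \frac{1}{\left(3 - 299\right) + 26998} = 45881 + \frac{1}{-296 + 26998} = 45881 + \frac{1}{26702} = \frac{1225114463}{26702}$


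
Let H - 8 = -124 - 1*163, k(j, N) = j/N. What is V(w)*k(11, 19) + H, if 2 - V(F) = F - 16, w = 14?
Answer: -5257/19 ≈ -276.68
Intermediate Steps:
V(F) = 18 - F (V(F) = 2 - (F - 16) = 2 - (-16 + F) = 2 + (16 - F) = 18 - F)
H = -279 (H = 8 + (-124 - 1*163) = 8 + (-124 - 163) = 8 - 287 = -279)
V(w)*k(11, 19) + H = (18 - 1*14)*(11/19) - 279 = (18 - 14)*(11*(1/19)) - 279 = 4*(11/19) - 279 = 44/19 - 279 = -5257/19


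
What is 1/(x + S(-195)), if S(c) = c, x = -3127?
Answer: -1/3322 ≈ -0.00030102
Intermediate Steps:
1/(x + S(-195)) = 1/(-3127 - 195) = 1/(-3322) = -1/3322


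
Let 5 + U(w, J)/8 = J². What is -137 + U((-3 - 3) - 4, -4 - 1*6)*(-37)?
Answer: -28257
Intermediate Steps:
U(w, J) = -40 + 8*J²
-137 + U((-3 - 3) - 4, -4 - 1*6)*(-37) = -137 + (-40 + 8*(-4 - 1*6)²)*(-37) = -137 + (-40 + 8*(-4 - 6)²)*(-37) = -137 + (-40 + 8*(-10)²)*(-37) = -137 + (-40 + 8*100)*(-37) = -137 + (-40 + 800)*(-37) = -137 + 760*(-37) = -137 - 28120 = -28257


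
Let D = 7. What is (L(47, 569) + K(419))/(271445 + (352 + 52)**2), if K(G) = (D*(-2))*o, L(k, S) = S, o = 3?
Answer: 527/434661 ≈ 0.0012124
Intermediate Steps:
K(G) = -42 (K(G) = (7*(-2))*3 = -14*3 = -42)
(L(47, 569) + K(419))/(271445 + (352 + 52)**2) = (569 - 42)/(271445 + (352 + 52)**2) = 527/(271445 + 404**2) = 527/(271445 + 163216) = 527/434661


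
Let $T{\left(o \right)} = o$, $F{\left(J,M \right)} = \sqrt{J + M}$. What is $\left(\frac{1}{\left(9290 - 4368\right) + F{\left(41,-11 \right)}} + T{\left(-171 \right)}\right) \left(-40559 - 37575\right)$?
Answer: $\frac{161840919738904}{12113027} + \frac{39067 \sqrt{30}}{12113027} \approx 1.3361 \cdot 10^{7}$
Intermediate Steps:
$\left(\frac{1}{\left(9290 - 4368\right) + F{\left(41,-11 \right)}} + T{\left(-171 \right)}\right) \left(-40559 - 37575\right) = \left(\frac{1}{\left(9290 - 4368\right) + \sqrt{41 - 11}} - 171\right) \left(-40559 - 37575\right) = \left(\frac{1}{4922 + \sqrt{30}} - 171\right) \left(-78134\right) = \left(-171 + \frac{1}{4922 + \sqrt{30}}\right) \left(-78134\right) = 13360914 - \frac{78134}{4922 + \sqrt{30}}$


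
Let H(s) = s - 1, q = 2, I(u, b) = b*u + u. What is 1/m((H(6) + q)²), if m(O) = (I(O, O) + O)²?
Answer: 1/6245001 ≈ 1.6013e-7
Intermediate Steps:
I(u, b) = u + b*u
H(s) = -1 + s
m(O) = (O + O*(1 + O))² (m(O) = (O*(1 + O) + O)² = (O + O*(1 + O))²)
1/m((H(6) + q)²) = 1/((((-1 + 6) + 2)²)²*(2 + ((-1 + 6) + 2)²)²) = 1/(((5 + 2)²)²*(2 + (5 + 2)²)²) = 1/((7²)²*(2 + 7²)²) = 1/(49²*(2 + 49)²) = 1/(2401*51²) = 1/(2401*2601) = 1/6245001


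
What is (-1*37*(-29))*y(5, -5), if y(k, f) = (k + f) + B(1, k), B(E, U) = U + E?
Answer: 6438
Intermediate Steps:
B(E, U) = E + U
y(k, f) = 1 + f + 2*k (y(k, f) = (k + f) + (1 + k) = (f + k) + (1 + k) = 1 + f + 2*k)
(-1*37*(-29))*y(5, -5) = (-1*37*(-29))*(1 - 5 + 2*5) = (-37*(-29))*(1 - 5 + 10) = 1073*6 = 6438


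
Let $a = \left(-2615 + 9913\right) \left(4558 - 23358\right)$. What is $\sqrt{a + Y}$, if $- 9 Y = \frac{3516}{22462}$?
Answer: $\frac{i \sqrt{155754668306341698}}{33693} \approx 11713.0 i$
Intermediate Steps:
$Y = - \frac{586}{33693}$ ($Y = - \frac{3516 \cdot \frac{1}{22462}}{9} = \left(- \frac{1}{9}\right) \frac{1758}{11231} = - \frac{586}{33693} \approx -0.017392$)
$a = -137202400$ ($a = 7298 \left(-18800\right) = -137202400$)
$\sqrt{a + Y} = \sqrt{-137202400 - \frac{586}{33693}} = \sqrt{- \frac{4622760463786}{33693}} = \frac{i \sqrt{155754668306341698}}{33693}$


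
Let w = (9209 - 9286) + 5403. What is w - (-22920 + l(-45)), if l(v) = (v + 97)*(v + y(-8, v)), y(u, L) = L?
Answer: 32926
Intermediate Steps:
l(v) = 2*v*(97 + v) (l(v) = (v + 97)*(v + v) = (97 + v)*(2*v) = 2*v*(97 + v))
w = 5326 (w = -77 + 5403 = 5326)
w - (-22920 + l(-45)) = 5326 - (-22920 + 2*(-45)*(97 - 45)) = 5326 - (-22920 + 2*(-45)*52) = 5326 - (-22920 - 4680) = 5326 - 1*(-27600) = 5326 + 27600 = 32926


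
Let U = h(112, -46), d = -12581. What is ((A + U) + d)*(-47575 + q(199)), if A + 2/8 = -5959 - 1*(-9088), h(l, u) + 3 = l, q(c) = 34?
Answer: 1776749793/4 ≈ 4.4419e+8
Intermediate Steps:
h(l, u) = -3 + l
A = 12515/4 (A = -1/4 + (-5959 - 1*(-9088)) = -1/4 + (-5959 + 9088) = -1/4 + 3129 = 12515/4 ≈ 3128.8)
U = 109 (U = -3 + 112 = 109)
((A + U) + d)*(-47575 + q(199)) = ((12515/4 + 109) - 12581)*(-47575 + 34) = (12951/4 - 12581)*(-47541) = -37373/4*(-47541) = 1776749793/4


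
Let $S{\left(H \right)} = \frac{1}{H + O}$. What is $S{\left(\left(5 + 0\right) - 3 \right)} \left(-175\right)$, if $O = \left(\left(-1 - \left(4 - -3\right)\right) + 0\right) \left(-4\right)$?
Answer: $- \frac{175}{34} \approx -5.1471$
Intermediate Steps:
$O = 32$ ($O = \left(\left(-1 - \left(4 + 3\right)\right) + 0\right) \left(-4\right) = \left(\left(-1 - 7\right) + 0\right) \left(-4\right) = \left(-8 + 0\right) \left(-4\right) = \left(-8\right) \left(-4\right) = 32$)
$S{\left(H \right)} = \frac{1}{32 + H}$ ($S{\left(H \right)} = \frac{1}{H + 32} = \frac{1}{32 + H}$)
$S{\left(\left(5 + 0\right) - 3 \right)} \left(-175\right) = \frac{1}{32 + \left(\left(5 + 0\right) - 3\right)} \left(-175\right) = \frac{1}{32 + \left(5 - 3\right)} \left(-175\right) = \frac{1}{32 + 2} \left(-175\right) = \frac{1}{34} \left(-175\right) = - \frac{175}{34}$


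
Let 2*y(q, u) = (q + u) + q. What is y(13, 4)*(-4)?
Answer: -60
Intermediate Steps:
y(q, u) = q + u/2 (y(q, u) = ((q + u) + q)/2 = (u + 2*q)/2 = q + u/2)
y(13, 4)*(-4) = (13 + (½)*4)*(-4) = (13 + 2)*(-4) = 15*(-4) = -60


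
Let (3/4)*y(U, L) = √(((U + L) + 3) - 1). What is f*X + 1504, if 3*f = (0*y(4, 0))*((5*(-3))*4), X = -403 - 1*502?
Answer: 1504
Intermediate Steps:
X = -905 (X = -403 - 502 = -905)
y(U, L) = 4*√(2 + L + U)/3 (y(U, L) = 4*√(((U + L) + 3) - 1)/3 = 4*√(((L + U) + 3) - 1)/3 = 4*√((3 + L + U) - 1)/3 = 4*√(2 + L + U)/3)
f = 0 (f = ((0*(4*√(2 + 0 + 4)/3))*((5*(-3))*4))/3 = ((0*(4*√6/3))*(-15*4))/3 = (0*(-60))/3 = (⅓)*0 = 0)
f*X + 1504 = 0*(-905) + 1504 = 0 + 1504 = 1504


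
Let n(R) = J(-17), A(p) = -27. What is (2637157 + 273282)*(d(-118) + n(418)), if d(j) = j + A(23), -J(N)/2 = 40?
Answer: -654848775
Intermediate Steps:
J(N) = -80 (J(N) = -2*40 = -80)
n(R) = -80
d(j) = -27 + j (d(j) = j - 27 = -27 + j)
(2637157 + 273282)*(d(-118) + n(418)) = (2637157 + 273282)*((-27 - 118) - 80) = 2910439*(-145 - 80) = 2910439*(-225) = -654848775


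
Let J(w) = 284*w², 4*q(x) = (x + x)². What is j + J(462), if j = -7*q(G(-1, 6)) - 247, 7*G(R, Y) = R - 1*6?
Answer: 60617842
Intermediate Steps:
G(R, Y) = -6/7 + R/7 (G(R, Y) = (R - 1*6)/7 = (R - 6)/7 = (-6 + R)/7 = -6/7 + R/7)
q(x) = x² (q(x) = (x + x)²/4 = (2*x)²/4 = (4*x²)/4 = x²)
j = -254 (j = -7*(-6/7 + (⅐)*(-1))² - 247 = -7*(-6/7 - ⅐)² - 247 = -7*(-1)² - 247 = -7*1 - 247 = -7 - 247 = -254)
j + J(462) = -254 + 284*462² = -254 + 284*213444 = -254 + 60618096 = 60617842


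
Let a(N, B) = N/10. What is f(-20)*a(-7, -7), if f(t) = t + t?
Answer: 28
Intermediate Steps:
a(N, B) = N/10 (a(N, B) = N*(⅒) = N/10)
f(t) = 2*t
f(-20)*a(-7, -7) = (2*(-20))*((⅒)*(-7)) = -40*(-7/10) = 28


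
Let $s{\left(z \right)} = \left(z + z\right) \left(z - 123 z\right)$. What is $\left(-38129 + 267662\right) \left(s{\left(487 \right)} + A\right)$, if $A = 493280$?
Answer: $-13169675308548$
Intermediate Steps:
$s{\left(z \right)} = - 244 z^{2}$ ($s{\left(z \right)} = 2 z \left(- 122 z\right) = - 244 z^{2}$)
$\left(-38129 + 267662\right) \left(s{\left(487 \right)} + A\right) = \left(-38129 + 267662\right) \left(- 244 \cdot 487^{2} + 493280\right) = 229533 \left(\left(-244\right) 237169 + 493280\right) = 229533 \left(-57869236 + 493280\right) = 229533 \left(-57375956\right) = -13169675308548$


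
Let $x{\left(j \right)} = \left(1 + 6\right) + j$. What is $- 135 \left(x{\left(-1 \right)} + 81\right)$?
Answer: $-11745$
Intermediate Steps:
$x{\left(j \right)} = 7 + j$
$- 135 \left(x{\left(-1 \right)} + 81\right) = - 135 \left(\left(7 - 1\right) + 81\right) = - 135 \left(6 + 81\right) = \left(-135\right) 87 = -11745$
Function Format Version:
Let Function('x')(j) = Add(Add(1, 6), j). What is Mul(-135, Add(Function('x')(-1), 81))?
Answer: -11745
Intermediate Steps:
Function('x')(j) = Add(7, j)
Mul(-135, Add(Function('x')(-1), 81)) = Mul(-135, Add(Add(7, -1), 81)) = Mul(-135, Add(6, 81)) = Mul(-135, 87) = -11745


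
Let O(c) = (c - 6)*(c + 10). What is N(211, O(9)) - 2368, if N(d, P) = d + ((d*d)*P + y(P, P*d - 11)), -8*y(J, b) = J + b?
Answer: 20272247/8 ≈ 2.5340e+6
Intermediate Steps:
y(J, b) = -J/8 - b/8 (y(J, b) = -(J + b)/8 = -J/8 - b/8)
O(c) = (-6 + c)*(10 + c)
N(d, P) = 11/8 + d - P/8 + P*d**2 - P*d/8 (N(d, P) = d + ((d*d)*P + (-P/8 - (P*d - 11)/8)) = d + (d**2*P + (-P/8 - (-11 + P*d)/8)) = d + (P*d**2 + (-P/8 + (11/8 - P*d/8))) = d + (P*d**2 + (11/8 - P/8 - P*d/8)) = d + (11/8 - P/8 + P*d**2 - P*d/8) = 11/8 + d - P/8 + P*d**2 - P*d/8)
N(211, O(9)) - 2368 = (11/8 + 211 - (-60 + 9**2 + 4*9)/8 + (-60 + 9**2 + 4*9)*211**2 - 1/8*(-60 + 9**2 + 4*9)*211) - 2368 = (11/8 + 211 - (-60 + 81 + 36)/8 + (-60 + 81 + 36)*44521 - 1/8*(-60 + 81 + 36)*211) - 2368 = (11/8 + 211 - 1/8*57 + 57*44521 - 1/8*57*211) - 2368 = (11/8 + 211 - 57/8 + 2537697 - 12027/8) - 2368 = 20291191/8 - 2368 = 20272247/8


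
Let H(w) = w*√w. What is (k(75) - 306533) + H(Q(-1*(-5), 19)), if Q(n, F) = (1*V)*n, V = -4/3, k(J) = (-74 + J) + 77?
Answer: -306455 - 40*I*√15/9 ≈ -3.0646e+5 - 17.213*I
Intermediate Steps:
k(J) = 3 + J
V = -4/3 (V = -4*⅓ = -4/3 ≈ -1.3333)
Q(n, F) = -4*n/3 (Q(n, F) = (1*(-4/3))*n = -4*n/3)
H(w) = w^(3/2)
(k(75) - 306533) + H(Q(-1*(-5), 19)) = ((3 + 75) - 306533) + (-(-4)*(-5)/3)^(3/2) = (78 - 306533) + (-4/3*5)^(3/2) = -306455 + (-20/3)^(3/2) = -306455 - 40*I*√15/9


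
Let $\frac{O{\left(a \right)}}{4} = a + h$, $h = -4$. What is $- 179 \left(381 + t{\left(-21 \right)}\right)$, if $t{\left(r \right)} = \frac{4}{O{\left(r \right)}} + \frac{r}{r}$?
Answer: $- \frac{1709271}{25} \approx -68371.0$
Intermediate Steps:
$O{\left(a \right)} = -16 + 4 a$ ($O{\left(a \right)} = 4 \left(a - 4\right) = 4 \left(-4 + a\right) = -16 + 4 a$)
$t{\left(r \right)} = 1 + \frac{4}{-16 + 4 r}$ ($t{\left(r \right)} = \frac{4}{-16 + 4 r} + \frac{r}{r} = \frac{4}{-16 + 4 r} + 1 = 1 + \frac{4}{-16 + 4 r}$)
$- 179 \left(381 + t{\left(-21 \right)}\right) = - 179 \left(381 + \frac{-3 - 21}{-4 - 21}\right) = - 179 \left(381 + \frac{1}{-25} \left(-24\right)\right) = - 179 \left(381 - - \frac{24}{25}\right) = - 179 \left(381 + \frac{24}{25}\right) = \left(-179\right) \frac{9549}{25} = - \frac{1709271}{25}$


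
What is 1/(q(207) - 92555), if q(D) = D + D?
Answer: -1/92141 ≈ -1.0853e-5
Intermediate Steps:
q(D) = 2*D
1/(q(207) - 92555) = 1/(2*207 - 92555) = 1/(414 - 92555) = 1/(-92141) = -1/92141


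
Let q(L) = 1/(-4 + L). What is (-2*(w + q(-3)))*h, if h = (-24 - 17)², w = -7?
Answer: 168100/7 ≈ 24014.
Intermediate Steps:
h = 1681 (h = (-41)² = 1681)
(-2*(w + q(-3)))*h = -2*(-7 + 1/(-4 - 3))*1681 = -2*(-7 + 1/(-7))*1681 = -2*(-7 - ⅐)*1681 = -2*(-50/7)*1681 = (100/7)*1681 = 168100/7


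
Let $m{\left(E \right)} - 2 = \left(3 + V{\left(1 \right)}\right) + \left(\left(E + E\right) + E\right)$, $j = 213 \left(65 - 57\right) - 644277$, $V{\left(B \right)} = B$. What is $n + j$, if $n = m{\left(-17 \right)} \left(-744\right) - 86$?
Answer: $-609179$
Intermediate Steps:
$j = -642573$ ($j = 213 \cdot 8 - 644277 = 1704 - 644277 = -642573$)
$m{\left(E \right)} = 6 + 3 E$ ($m{\left(E \right)} = 2 + \left(\left(3 + 1\right) + \left(\left(E + E\right) + E\right)\right) = 2 + \left(4 + \left(2 E + E\right)\right) = 2 + \left(4 + 3 E\right) = 6 + 3 E$)
$n = 33394$ ($n = \left(6 + 3 \left(-17\right)\right) \left(-744\right) - 86 = \left(6 - 51\right) \left(-744\right) - 86 = \left(-45\right) \left(-744\right) - 86 = 33480 - 86 = 33394$)
$n + j = 33394 - 642573 = -609179$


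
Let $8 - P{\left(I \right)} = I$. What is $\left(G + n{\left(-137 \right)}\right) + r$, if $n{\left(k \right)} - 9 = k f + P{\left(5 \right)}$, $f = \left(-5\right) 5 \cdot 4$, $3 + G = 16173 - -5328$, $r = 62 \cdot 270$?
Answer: $51950$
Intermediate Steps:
$P{\left(I \right)} = 8 - I$
$r = 16740$
$G = 21498$ ($G = -3 + \left(16173 - -5328\right) = -3 + \left(16173 + 5328\right) = -3 + 21501 = 21498$)
$f = -100$ ($f = \left(-25\right) 4 = -100$)
$n{\left(k \right)} = 12 - 100 k$ ($n{\left(k \right)} = 9 + \left(k \left(-100\right) + \left(8 - 5\right)\right) = 9 - \left(-3 + 100 k\right) = 12 - 100 k$)
$\left(G + n{\left(-137 \right)}\right) + r = \left(21498 + \left(12 - -13700\right)\right) + 16740 = \left(21498 + \left(12 + 13700\right)\right) + 16740 = \left(21498 + 13712\right) + 16740 = 35210 + 16740 = 51950$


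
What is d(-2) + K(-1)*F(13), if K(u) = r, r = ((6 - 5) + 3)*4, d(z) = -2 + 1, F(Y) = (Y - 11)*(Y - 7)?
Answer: 191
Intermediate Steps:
F(Y) = (-11 + Y)*(-7 + Y)
d(z) = -1
r = 16 (r = (1 + 3)*4 = 4*4 = 16)
K(u) = 16
d(-2) + K(-1)*F(13) = -1 + 16*(77 + 13² - 18*13) = -1 + 16*(77 + 169 - 234) = -1 + 16*12 = -1 + 192 = 191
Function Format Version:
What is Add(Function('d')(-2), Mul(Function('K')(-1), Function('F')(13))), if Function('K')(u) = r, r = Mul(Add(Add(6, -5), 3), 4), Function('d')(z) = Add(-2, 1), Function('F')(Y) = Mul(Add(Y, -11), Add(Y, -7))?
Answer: 191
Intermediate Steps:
Function('F')(Y) = Mul(Add(-11, Y), Add(-7, Y))
Function('d')(z) = -1
r = 16 (r = Mul(Add(1, 3), 4) = Mul(4, 4) = 16)
Function('K')(u) = 16
Add(Function('d')(-2), Mul(Function('K')(-1), Function('F')(13))) = Add(-1, Mul(16, Add(77, Pow(13, 2), Mul(-18, 13)))) = Add(-1, Mul(16, Add(77, 169, -234))) = Add(-1, Mul(16, 12)) = Add(-1, 192) = 191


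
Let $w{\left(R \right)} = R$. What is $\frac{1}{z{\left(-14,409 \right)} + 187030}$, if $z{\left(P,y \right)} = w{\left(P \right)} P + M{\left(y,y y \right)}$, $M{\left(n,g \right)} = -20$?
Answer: $\frac{1}{187206} \approx 5.3417 \cdot 10^{-6}$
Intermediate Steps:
$z{\left(P,y \right)} = -20 + P^{2}$ ($z{\left(P,y \right)} = P P - 20 = P^{2} - 20 = -20 + P^{2}$)
$\frac{1}{z{\left(-14,409 \right)} + 187030} = \frac{1}{\left(-20 + \left(-14\right)^{2}\right) + 187030} = \frac{1}{\left(-20 + 196\right) + 187030} = \frac{1}{176 + 187030} = \frac{1}{187206}$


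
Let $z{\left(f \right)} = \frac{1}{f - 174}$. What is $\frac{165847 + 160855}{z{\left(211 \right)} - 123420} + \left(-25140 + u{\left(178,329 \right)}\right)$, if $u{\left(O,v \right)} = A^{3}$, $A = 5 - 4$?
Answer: $- \frac{114810311895}{4566539} \approx -25142.0$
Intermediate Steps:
$z{\left(f \right)} = \frac{1}{-174 + f}$
$A = 1$
$u{\left(O,v \right)} = 1$ ($u{\left(O,v \right)} = 1^{3} = 1$)
$\frac{165847 + 160855}{z{\left(211 \right)} - 123420} + \left(-25140 + u{\left(178,329 \right)}\right) = \frac{165847 + 160855}{\frac{1}{-174 + 211} - 123420} + \left(-25140 + 1\right) = \frac{326702}{\frac{1}{37} - 123420} - 25139 = \frac{326702}{- \frac{4566539}{37}} - 25139 = 326702 \left(- \frac{37}{4566539}\right) - 25139 = - \frac{12087974}{4566539} - 25139 = - \frac{114810311895}{4566539}$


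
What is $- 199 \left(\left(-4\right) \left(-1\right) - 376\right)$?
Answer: $74028$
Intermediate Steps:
$- 199 \left(\left(-4\right) \left(-1\right) - 376\right) = - 199 \left(4 - 376\right) = \left(-199\right) \left(-372\right) = 74028$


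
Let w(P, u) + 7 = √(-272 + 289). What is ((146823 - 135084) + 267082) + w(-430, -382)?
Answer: 278814 + √17 ≈ 2.7882e+5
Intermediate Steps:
w(P, u) = -7 + √17 (w(P, u) = -7 + √(-272 + 289) = -7 + √17)
((146823 - 135084) + 267082) + w(-430, -382) = ((146823 - 135084) + 267082) + (-7 + √17) = (11739 + 267082) + (-7 + √17) = 278821 + (-7 + √17) = 278814 + √17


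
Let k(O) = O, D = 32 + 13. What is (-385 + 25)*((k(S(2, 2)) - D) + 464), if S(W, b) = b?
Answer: -151560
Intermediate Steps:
D = 45
(-385 + 25)*((k(S(2, 2)) - D) + 464) = (-385 + 25)*((2 - 1*45) + 464) = -360*((2 - 45) + 464) = -360*(-43 + 464) = -360*421 = -151560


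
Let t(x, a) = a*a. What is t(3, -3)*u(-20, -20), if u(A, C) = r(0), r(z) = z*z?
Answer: 0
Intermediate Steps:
t(x, a) = a**2
r(z) = z**2
u(A, C) = 0 (u(A, C) = 0**2 = 0)
t(3, -3)*u(-20, -20) = (-3)**2*0 = 9*0 = 0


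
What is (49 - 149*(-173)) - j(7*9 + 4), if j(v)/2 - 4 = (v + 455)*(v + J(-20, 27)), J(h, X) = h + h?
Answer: -2370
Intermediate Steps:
J(h, X) = 2*h
j(v) = 8 + 2*(-40 + v)*(455 + v) (j(v) = 8 + 2*((v + 455)*(v + 2*(-20))) = 8 + 2*((455 + v)*(v - 40)) = 8 + 2*((455 + v)*(-40 + v)) = 8 + 2*((-40 + v)*(455 + v)) = 8 + 2*(-40 + v)*(455 + v))
(49 - 149*(-173)) - j(7*9 + 4) = (49 - 149*(-173)) - (-36392 + 2*(7*9 + 4)² + 830*(7*9 + 4)) = (49 + 25777) - (-36392 + 2*(63 + 4)² + 830*(63 + 4)) = 25826 - (-36392 + 2*67² + 830*67) = 25826 - (-36392 + 2*4489 + 55610) = 25826 - (-36392 + 8978 + 55610) = 25826 - 1*28196 = 25826 - 28196 = -2370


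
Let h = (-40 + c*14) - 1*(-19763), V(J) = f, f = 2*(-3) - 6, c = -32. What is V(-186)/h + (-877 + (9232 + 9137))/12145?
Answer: 22467504/15606325 ≈ 1.4396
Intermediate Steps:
f = -12 (f = -6 - 6 = -12)
V(J) = -12
h = 19275 (h = (-40 - 32*14) - 1*(-19763) = (-40 - 448) + 19763 = -488 + 19763 = 19275)
V(-186)/h + (-877 + (9232 + 9137))/12145 = -12/19275 + (-877 + (9232 + 9137))/12145 = -12*1/19275 + (-877 + 18369)*(1/12145) = -4/6425 + 17492*(1/12145) = -4/6425 + 17492/12145 = 22467504/15606325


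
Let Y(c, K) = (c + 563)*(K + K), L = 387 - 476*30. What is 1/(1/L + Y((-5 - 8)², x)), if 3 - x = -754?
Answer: 13893/15396889463 ≈ 9.0233e-7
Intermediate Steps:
x = 757 (x = 3 - 1*(-754) = 3 + 754 = 757)
L = -13893 (L = 387 - 14280 = -13893)
Y(c, K) = 2*K*(563 + c) (Y(c, K) = (563 + c)*(2*K) = 2*K*(563 + c))
1/(1/L + Y((-5 - 8)², x)) = 1/(1/(-13893) + 2*757*(563 + (-5 - 8)²)) = 1/(-1/13893 + 2*757*(563 + (-13)²)) = 1/(-1/13893 + 2*757*(563 + 169)) = 1/(-1/13893 + 2*757*732) = 1/(-1/13893 + 1108248) = 1/(15396889463/13893) = 13893/15396889463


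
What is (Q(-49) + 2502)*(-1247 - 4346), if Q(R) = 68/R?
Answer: -97901470/7 ≈ -1.3986e+7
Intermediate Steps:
(Q(-49) + 2502)*(-1247 - 4346) = (68/(-49) + 2502)*(-1247 - 4346) = (68*(-1/49) + 2502)*(-5593) = (-68/49 + 2502)*(-5593) = (122530/49)*(-5593) = -97901470/7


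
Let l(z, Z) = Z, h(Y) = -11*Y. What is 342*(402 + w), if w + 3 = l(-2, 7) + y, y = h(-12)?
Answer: 183996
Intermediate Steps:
y = 132 (y = -11*(-12) = 132)
w = 136 (w = -3 + (7 + 132) = -3 + 139 = 136)
342*(402 + w) = 342*(402 + 136) = 342*538 = 183996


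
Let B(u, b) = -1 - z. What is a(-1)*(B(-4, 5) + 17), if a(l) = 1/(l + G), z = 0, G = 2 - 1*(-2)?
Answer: 16/3 ≈ 5.3333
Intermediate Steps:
G = 4 (G = 2 + 2 = 4)
B(u, b) = -1 (B(u, b) = -1 - 1*0 = -1 + 0 = -1)
a(l) = 1/(4 + l) (a(l) = 1/(l + 4) = 1/(4 + l))
a(-1)*(B(-4, 5) + 17) = (-1 + 17)/(4 - 1) = 16/3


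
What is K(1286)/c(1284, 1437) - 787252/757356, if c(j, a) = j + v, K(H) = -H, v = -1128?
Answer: -45698797/4922814 ≈ -9.2831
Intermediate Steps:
c(j, a) = -1128 + j (c(j, a) = j - 1128 = -1128 + j)
K(1286)/c(1284, 1437) - 787252/757356 = (-1*1286)/(-1128 + 1284) - 787252/757356 = -1286/156 - 787252*1/757356 = -1286*1/156 - 196813/189339 = -643/78 - 196813/189339 = -45698797/4922814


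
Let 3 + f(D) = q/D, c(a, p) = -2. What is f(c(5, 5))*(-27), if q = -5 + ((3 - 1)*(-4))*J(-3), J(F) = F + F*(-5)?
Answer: -2565/2 ≈ -1282.5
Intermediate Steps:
J(F) = -4*F (J(F) = F - 5*F = -4*F)
q = -101 (q = -5 + ((3 - 1)*(-4))*(-4*(-3)) = -5 + (2*(-4))*12 = -5 - 8*12 = -5 - 96 = -101)
f(D) = -3 - 101/D
f(c(5, 5))*(-27) = (-3 - 101/(-2))*(-27) = (-3 - 101*(-½))*(-27) = (-3 + 101/2)*(-27) = (95/2)*(-27) = -2565/2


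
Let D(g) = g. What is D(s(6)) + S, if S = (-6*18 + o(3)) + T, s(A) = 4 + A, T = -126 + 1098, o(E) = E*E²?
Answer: 901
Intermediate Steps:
o(E) = E³
T = 972
S = 891 (S = (-6*18 + 3³) + 972 = (-108 + 27) + 972 = -81 + 972 = 891)
D(s(6)) + S = (4 + 6) + 891 = 10 + 891 = 901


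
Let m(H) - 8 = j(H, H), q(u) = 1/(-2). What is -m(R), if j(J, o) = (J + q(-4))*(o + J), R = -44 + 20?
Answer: -1184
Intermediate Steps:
q(u) = -1/2
R = -24
j(J, o) = (-1/2 + J)*(J + o) (j(J, o) = (J - 1/2)*(o + J) = (-1/2 + J)*(J + o))
m(H) = 8 - H + 2*H**2 (m(H) = 8 + (H**2 - H/2 - H/2 + H*H) = 8 + (H**2 - H/2 - H/2 + H**2) = 8 + (-H + 2*H**2) = 8 - H + 2*H**2)
-m(R) = -(8 - 1*(-24) + 2*(-24)**2) = -(8 + 24 + 2*576) = -(8 + 24 + 1152) = -1*1184 = -1184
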